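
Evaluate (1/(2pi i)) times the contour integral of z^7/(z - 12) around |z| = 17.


Step 1: f(z) = z^7, a = 12 is inside |z| = 17
Step 2: By Cauchy integral formula: (1/(2pi*i)) * integral = f(a)
Step 3: f(12) = 12^7 = 35831808

35831808


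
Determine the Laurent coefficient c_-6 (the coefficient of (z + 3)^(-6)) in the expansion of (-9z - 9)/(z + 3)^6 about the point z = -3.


Step 1: Write the numerator in powers of (z + 3): -9z - 9 = -9(z + 3) + (-9*(-3) - 9) = -9(z + 3) + 18
Step 2: Divide by (z + 3)^6: f(z) = 18(z + 3)^(-6) - 9(z + 3)^(-5)
Step 3: This finite sum is the Laurent series of f about z = -3.
Step 4: Coefficient of (z + 3)^(-6) = -9*(-3) - 9 = 18

18


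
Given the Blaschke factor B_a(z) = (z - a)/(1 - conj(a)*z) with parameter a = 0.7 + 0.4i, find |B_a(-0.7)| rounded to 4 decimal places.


Step 1: Numerator z0 - a = -0.7 - (0.7 + 0.4i) = -1.4 - 0.4i
Step 2: Denominator 1 - conj(a)*z0 = 1 - (0.7 - 0.4i)*(-0.7) = 1.49 - 0.28i
Step 3: |z0 - a|^2 = (-1.4)^2 + (-0.4)^2 = 2.12; |1 - conj(a)*z0|^2 = 1.49^2 + (-0.28)^2 = 2.2985
Step 4: |B_a(-0.7)| = sqrt(2.12 / 2.2985) = sqrt(0.922341)
Step 5: = 0.9604

0.9604


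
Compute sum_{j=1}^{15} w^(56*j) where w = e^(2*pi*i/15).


Step 1: The sum sum_{j=1}^{n} w^(k*j) equals n if n | k, else 0.
Step 2: Here n = 15, k = 56
Step 3: Does n divide k? 15 | 56 -> False
Step 4: Sum = 0

0


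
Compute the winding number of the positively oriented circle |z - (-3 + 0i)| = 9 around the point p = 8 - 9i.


Step 1: Center c = (-3, 0), radius = 9
Step 2: |p - c|^2 = 11^2 + (-9)^2 = 202
Step 3: r^2 = 81
Step 4: |p-c| > r so winding number = 0

0


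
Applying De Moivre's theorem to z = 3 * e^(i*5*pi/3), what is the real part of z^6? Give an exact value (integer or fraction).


Step 1: By De Moivre's theorem, z^6 = 3^6 * e^(i*6*5*pi/3) = 729 * (cos(10*pi) + i*sin(10*pi))
Step 2: |z|^6 = 3^6 = 729
Step 3: Reduce the angle mod 2*pi: 10*pi - 10*pi = 0
Step 4: cos(0) = 1
Step 5: Re(z^6) = 729 * 1 = 729

729


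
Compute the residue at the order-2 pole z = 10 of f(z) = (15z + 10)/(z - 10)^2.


Step 1: Pole of order 2 at z = 10
Step 2: Res = lim d/dz [(z - 10)^2 * f(z)] as z -> 10
Step 3: (z - 10)^2 * f(z) = 15z + 10
Step 4: d/dz[15z + 10] = 15

15


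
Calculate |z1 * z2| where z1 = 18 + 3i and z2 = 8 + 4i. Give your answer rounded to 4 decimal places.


Step 1: |z1| = sqrt(18^2 + 3^2) = sqrt(333)
Step 2: |z2| = sqrt(8^2 + 4^2) = sqrt(80)
Step 3: |z1*z2| = |z1|*|z2| = sqrt(333) * sqrt(80) = sqrt(333 * 80) = sqrt(26640)
Step 4: = 163.2176

163.2176


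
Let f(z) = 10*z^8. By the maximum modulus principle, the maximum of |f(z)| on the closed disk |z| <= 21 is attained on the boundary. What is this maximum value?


Step 1: On |z| = 21, |f(z)| = 10 * |z|^8 = 10 * 21^8
Step 2: By maximum modulus principle, maximum is on boundary.
Step 3: Maximum = 10 * 37822859361 = 378228593610

378228593610


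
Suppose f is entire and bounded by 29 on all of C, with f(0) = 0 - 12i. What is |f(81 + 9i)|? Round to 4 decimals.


Step 1: By Liouville's theorem, a bounded entire function is constant.
Step 2: f(z) = f(0) = 0 - 12i for all z.
Step 3: |f(w)| = |0 - 12i| = sqrt(0 + 144)
Step 4: = 12.0

12.0


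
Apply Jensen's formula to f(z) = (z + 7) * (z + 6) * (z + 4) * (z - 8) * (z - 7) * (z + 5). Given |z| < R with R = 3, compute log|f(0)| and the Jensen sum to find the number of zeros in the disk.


Jensen's formula: (1/2pi)*integral log|f(Re^it)|dt = log|f(0)| + sum_{|a_k|<R} log(R/|a_k|)
Step 1: f(0) = 7 * 6 * 4 * (-8) * (-7) * 5 = 47040
Step 2: log|f(0)| = log|-7| + log|-6| + log|-4| + log|8| + log|7| + log|-5| = 10.7588
Step 3: Zeros inside |z| < 3: none
Step 4: Jensen sum = (empty sum) = 0
Step 5: n(R) = number of terms in the Jensen sum = count of zeros inside |z| < 3 = 0

0


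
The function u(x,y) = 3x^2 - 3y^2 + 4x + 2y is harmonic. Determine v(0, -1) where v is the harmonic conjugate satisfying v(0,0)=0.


Step 1: v_x = -u_y = 6y - 2
Step 2: v_y = u_x = 6x + 4
Step 3: v = 6xy - 2x + 4y + C
Step 4: v(0,0) = 0 => C = 0
Step 5: v(0, -1) = -4

-4


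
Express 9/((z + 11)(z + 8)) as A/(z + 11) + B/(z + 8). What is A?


Step 1: Multiply both sides by (z + 11) and set z = -11
Step 2: A = 9 / (-11 + 8)
Step 3: A = 9 / (-3)
Step 4: A = -3

-3


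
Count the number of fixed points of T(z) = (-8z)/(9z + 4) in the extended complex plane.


Step 1: Fixed points satisfy T(z) = z
Step 2: 9z^2 + 12z = 0
Step 3: Discriminant = 12^2 - 4*9*0 = 144
Step 4: Number of fixed points = 2

2


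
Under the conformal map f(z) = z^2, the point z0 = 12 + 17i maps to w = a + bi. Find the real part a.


Step 1: z0 = 12 + 17i
Step 2: z0^2 = 12^2 - 17^2 + 408i
Step 3: real part = 144 - 289 = -145

-145


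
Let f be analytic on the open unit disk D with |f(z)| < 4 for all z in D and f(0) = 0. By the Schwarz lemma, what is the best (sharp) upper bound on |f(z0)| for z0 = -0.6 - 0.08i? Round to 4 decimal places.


Step 1: g = f/4 maps D -> D with g(0) = 0, so by the Schwarz lemma |g(z)| <= |z|, i.e. |f(z)| <= 4|z|; this is sharp (f(z) = 4z).
Step 2: |z0|^2 = (-0.6)^2 + (-0.08)^2 = 0.3664
Step 3: |z0| = sqrt(0.3664) = 0.60531
Step 4: Best bound = 4 * |z0| = 4 * 0.60531 = 2.4212

2.4212


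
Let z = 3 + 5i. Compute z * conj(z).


Step 1: conj(z) = 3 - 5i
Step 2: z * conj(z) = 3^2 + 5^2
Step 3: = 9 + 25 = 34

34


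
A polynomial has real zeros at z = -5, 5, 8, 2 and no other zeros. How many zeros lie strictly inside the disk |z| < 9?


Step 1: Check each root:
  z = -5: |-5| = 5 < 9
  z = 5: |5| = 5 < 9
  z = 8: |8| = 8 < 9
  z = 2: |2| = 2 < 9
Step 2: Count = 4

4


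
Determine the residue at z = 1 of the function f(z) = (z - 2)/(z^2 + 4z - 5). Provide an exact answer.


Step 1: Q(z) = z^2 + 4z - 5 = (z - 1)(z + 5)
Step 2: Q'(z) = 2z + 4
Step 3: Q'(1) = 6, P(1) = -1
Step 4: Res = P(1)/Q'(1) = -1/6 = -1/6

-1/6


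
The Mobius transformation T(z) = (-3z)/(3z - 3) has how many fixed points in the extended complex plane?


Step 1: Fixed points satisfy T(z) = z
Step 2: 3z^2 = 0
Step 3: Discriminant = 0^2 - 4*3*0 = 0
Step 4: Number of fixed points = 1

1


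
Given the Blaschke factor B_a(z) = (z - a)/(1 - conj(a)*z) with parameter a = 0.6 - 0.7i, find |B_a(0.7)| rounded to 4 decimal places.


Step 1: Numerator z0 - a = 0.7 - (0.6 - 0.7i) = 0.1 + 0.7i
Step 2: Denominator 1 - conj(a)*z0 = 1 - (0.6 + 0.7i)*0.7 = 0.58 - 0.49i
Step 3: |z0 - a|^2 = 0.1^2 + 0.7^2 = 0.5; |1 - conj(a)*z0|^2 = 0.58^2 + (-0.49)^2 = 0.5765
Step 4: |B_a(0.7)| = sqrt(0.5 / 0.5765) = sqrt(0.867303)
Step 5: = 0.9313

0.9313


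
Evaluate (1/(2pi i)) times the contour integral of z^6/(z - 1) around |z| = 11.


Step 1: f(z) = z^6, a = 1 is inside |z| = 11
Step 2: By Cauchy integral formula: (1/(2pi*i)) * integral = f(a)
Step 3: f(1) = 1^6 = 1

1


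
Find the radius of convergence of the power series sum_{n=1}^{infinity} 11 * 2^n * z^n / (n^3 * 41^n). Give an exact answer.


Step 1: General term a_n = 11 * 2^n / (n^3 * 41^n)
Step 2: By the root test, |a_n|^(1/n) = 11^(1/n) * 2 / (n^(3/n) * 41) -> 2/41 as n -> infinity (since 11^(1/n) -> 1 and n^(3/n) -> 1)
Step 3: R = 1/lim|a_n|^(1/n) = 41/2

41/2


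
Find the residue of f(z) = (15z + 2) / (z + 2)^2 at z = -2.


Step 1: Pole of order 2 at z = -2
Step 2: Res = lim d/dz [(z + 2)^2 * f(z)] as z -> -2
Step 3: (z + 2)^2 * f(z) = 15z + 2
Step 4: d/dz[15z + 2] = 15

15


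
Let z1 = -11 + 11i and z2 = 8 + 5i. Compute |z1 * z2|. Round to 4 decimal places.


Step 1: |z1| = sqrt((-11)^2 + 11^2) = sqrt(242)
Step 2: |z2| = sqrt(8^2 + 5^2) = sqrt(89)
Step 3: |z1*z2| = |z1|*|z2| = sqrt(242) * sqrt(89) = sqrt(242 * 89) = sqrt(21538)
Step 4: = 146.7583

146.7583


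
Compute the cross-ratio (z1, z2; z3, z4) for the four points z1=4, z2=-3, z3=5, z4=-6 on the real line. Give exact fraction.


Step 1: (z1-z3)(z2-z4) = (-1) * 3 = -3
Step 2: (z1-z4)(z2-z3) = 10 * (-8) = -80
Step 3: Cross-ratio = 3/80 = 3/80

3/80


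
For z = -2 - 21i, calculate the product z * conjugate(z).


Step 1: conj(z) = -2 + 21i
Step 2: z * conj(z) = (-2)^2 + (-21)^2
Step 3: = 4 + 441 = 445

445


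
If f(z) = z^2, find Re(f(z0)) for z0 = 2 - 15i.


Step 1: z0 = 2 - 15i
Step 2: z0^2 = 2^2 - (-15)^2 - 60i
Step 3: real part = 4 - 225 = -221

-221


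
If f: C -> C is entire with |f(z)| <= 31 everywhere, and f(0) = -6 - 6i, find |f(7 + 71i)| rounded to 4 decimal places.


Step 1: By Liouville's theorem, a bounded entire function is constant.
Step 2: f(z) = f(0) = -6 - 6i for all z.
Step 3: |f(w)| = |-6 - 6i| = sqrt(36 + 36)
Step 4: = 8.4853

8.4853


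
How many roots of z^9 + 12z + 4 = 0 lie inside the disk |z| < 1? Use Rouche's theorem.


Step 1: On |z| = 1 the three terms have sizes |z^9| = 1^9 = 1, |12z| = 12*1 = 12, |4| = 4
Step 2: The dominant term is g(z) = 12z; let h(z) = z^9 + 4 so f = g + h
Step 3: On |z| = 1: |g| = 12 and |h| <= 1 + 4 = 5
Step 4: Since 12 > 5, |h| < |g| on |z| = 1, so by Rouche f has the same number of zeros as g inside |z| < 1
Step 5: g(z) = 12z has 1 zero (at the origin, multiplicity 1) inside |z| < 1. Answer = 1

1


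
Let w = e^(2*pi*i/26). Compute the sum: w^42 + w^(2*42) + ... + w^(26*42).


Step 1: The sum sum_{j=1}^{n} w^(k*j) equals n if n | k, else 0.
Step 2: Here n = 26, k = 42
Step 3: Does n divide k? 26 | 42 -> False
Step 4: Sum = 0

0


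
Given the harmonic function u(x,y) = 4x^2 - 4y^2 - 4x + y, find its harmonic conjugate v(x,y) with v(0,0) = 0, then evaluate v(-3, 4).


Step 1: v_x = -u_y = 8y - 1
Step 2: v_y = u_x = 8x - 4
Step 3: v = 8xy - x - 4y + C
Step 4: v(0,0) = 0 => C = 0
Step 5: v(-3, 4) = -109

-109


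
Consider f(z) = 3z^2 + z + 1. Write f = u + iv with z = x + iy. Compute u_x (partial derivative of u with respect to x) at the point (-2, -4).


Step 1: f(z) = 3(x+iy)^2 + (x+iy) + 1
Step 2: u = 3(x^2 - y^2) + x + 1
Step 3: u_x = 6x + 1
Step 4: At (-2, -4): u_x = -12 + 1 = -11

-11


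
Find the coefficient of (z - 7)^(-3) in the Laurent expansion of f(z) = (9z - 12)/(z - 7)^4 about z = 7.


Step 1: Write the numerator in powers of (z - 7): 9z - 12 = 9(z - 7) + (9*7 - 12) = 9(z - 7) + 51
Step 2: Divide by (z - 7)^4: f(z) = 51(z - 7)^(-4) + 9(z - 7)^(-3)
Step 3: This finite sum is the Laurent series of f about z = 7.
Step 4: Coefficient of (z - 7)^(-3) = coefficient of (z - 7) in the re-centred numerator = 9

9


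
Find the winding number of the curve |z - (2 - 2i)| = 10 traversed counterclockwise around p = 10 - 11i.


Step 1: Center c = (2, -2), radius = 10
Step 2: |p - c|^2 = 8^2 + (-9)^2 = 145
Step 3: r^2 = 100
Step 4: |p-c| > r so winding number = 0

0


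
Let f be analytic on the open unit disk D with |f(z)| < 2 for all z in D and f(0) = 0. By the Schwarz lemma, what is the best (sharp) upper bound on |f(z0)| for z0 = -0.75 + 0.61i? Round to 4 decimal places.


Step 1: g = f/2 maps D -> D with g(0) = 0, so by the Schwarz lemma |g(z)| <= |z|, i.e. |f(z)| <= 2|z|; this is sharp (f(z) = 2z).
Step 2: |z0|^2 = (-0.75)^2 + 0.61^2 = 0.9346
Step 3: |z0| = sqrt(0.9346) = 0.966747
Step 4: Best bound = 2 * |z0| = 2 * 0.966747 = 1.9335

1.9335


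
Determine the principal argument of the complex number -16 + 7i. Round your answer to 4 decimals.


Step 1: z = -16 + 7i
Step 2: arg(z) = atan2(7, -16)
Step 3: arg(z) = 2.7292

2.7292


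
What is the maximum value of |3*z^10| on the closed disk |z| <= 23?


Step 1: On |z| = 23, |f(z)| = 3 * |z|^10 = 3 * 23^10
Step 2: By maximum modulus principle, maximum is on boundary.
Step 3: Maximum = 3 * 41426511213649 = 124279533640947

124279533640947


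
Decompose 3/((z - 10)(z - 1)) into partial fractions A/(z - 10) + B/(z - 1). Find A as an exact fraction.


Step 1: Multiply both sides by (z - 10) and set z = 10
Step 2: A = 3 / (10 - 1)
Step 3: A = 3 / 9
Step 4: A = 1/3

1/3


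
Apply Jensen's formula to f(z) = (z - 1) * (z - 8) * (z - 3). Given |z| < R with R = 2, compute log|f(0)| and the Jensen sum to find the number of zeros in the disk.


Jensen's formula: (1/2pi)*integral log|f(Re^it)|dt = log|f(0)| + sum_{|a_k|<R} log(R/|a_k|)
Step 1: f(0) = (-1) * (-8) * (-3) = -24
Step 2: log|f(0)| = log|1| + log|8| + log|3| = 3.1781
Step 3: Zeros inside |z| < 2: 1
Step 4: Jensen sum = log(2/1) = 0.6931
Step 5: n(R) = number of terms in the Jensen sum = count of zeros inside |z| < 2 = 1

1


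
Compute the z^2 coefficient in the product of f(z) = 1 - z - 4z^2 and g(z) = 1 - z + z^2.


Step 1: z^2 term in f*g comes from: (1)*(z^2) + (-z)*(-z) + (-4z^2)*(1)
Step 2: = 1 + 1 - 4
Step 3: = -2

-2


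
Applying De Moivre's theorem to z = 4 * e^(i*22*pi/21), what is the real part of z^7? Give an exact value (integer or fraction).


Step 1: By De Moivre's theorem, z^7 = 4^7 * e^(i*7*22*pi/21) = 16384 * (cos(22*pi/3) + i*sin(22*pi/3))
Step 2: |z|^7 = 4^7 = 16384
Step 3: Reduce the angle mod 2*pi: 22*pi/3 - 6*pi = 4*pi/3
Step 4: cos(4*pi/3) = -1/2
Step 5: Re(z^7) = 16384 * (-1/2) = -8192

-8192


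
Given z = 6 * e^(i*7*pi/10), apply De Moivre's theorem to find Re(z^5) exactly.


Step 1: By De Moivre's theorem, z^5 = 6^5 * e^(i*5*7*pi/10) = 7776 * (cos(7*pi/2) + i*sin(7*pi/2))
Step 2: |z|^5 = 6^5 = 7776
Step 3: Reduce the angle mod 2*pi: 7*pi/2 - 2*pi = 3*pi/2
Step 4: cos(3*pi/2) = 0
Step 5: Re(z^5) = 7776 * 0 = 0

0


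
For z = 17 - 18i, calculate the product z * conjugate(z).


Step 1: conj(z) = 17 + 18i
Step 2: z * conj(z) = 17^2 + (-18)^2
Step 3: = 289 + 324 = 613

613


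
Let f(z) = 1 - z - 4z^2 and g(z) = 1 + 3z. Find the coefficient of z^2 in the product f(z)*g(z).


Step 1: z^2 term in f*g comes from: (1)*(0) + (-z)*(3z) + (-4z^2)*(1)
Step 2: = 0 - 3 - 4
Step 3: = -7

-7


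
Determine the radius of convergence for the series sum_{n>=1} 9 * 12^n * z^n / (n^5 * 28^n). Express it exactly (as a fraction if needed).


Step 1: General term a_n = 9 * 12^n / (n^5 * 28^n)
Step 2: By the root test, |a_n|^(1/n) = 9^(1/n) * 12 / (n^(5/n) * 28) -> 12/28 as n -> infinity (since 9^(1/n) -> 1 and n^(5/n) -> 1)
Step 3: R = 1/lim|a_n|^(1/n) = 28/12 = 7/3

7/3


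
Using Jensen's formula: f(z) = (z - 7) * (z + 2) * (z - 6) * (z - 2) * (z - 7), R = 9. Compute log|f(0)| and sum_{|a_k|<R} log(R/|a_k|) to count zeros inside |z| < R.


Jensen's formula: (1/2pi)*integral log|f(Re^it)|dt = log|f(0)| + sum_{|a_k|<R} log(R/|a_k|)
Step 1: f(0) = (-7) * 2 * (-6) * (-2) * (-7) = 1176
Step 2: log|f(0)| = log|7| + log|-2| + log|6| + log|2| + log|7| = 7.0699
Step 3: Zeros inside |z| < 9: 7, -2, 6, 2, 7
Step 4: Jensen sum = log(9/7) + log(9/2) + log(9/6) + log(9/2) + log(9/7) = 3.9162
Step 5: n(R) = number of terms in the Jensen sum = count of zeros inside |z| < 9 = 5

5


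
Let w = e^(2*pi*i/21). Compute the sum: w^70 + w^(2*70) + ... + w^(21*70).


Step 1: The sum sum_{j=1}^{n} w^(k*j) equals n if n | k, else 0.
Step 2: Here n = 21, k = 70
Step 3: Does n divide k? 21 | 70 -> False
Step 4: Sum = 0

0


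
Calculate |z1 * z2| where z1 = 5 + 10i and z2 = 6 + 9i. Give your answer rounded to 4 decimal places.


Step 1: |z1| = sqrt(5^2 + 10^2) = sqrt(125)
Step 2: |z2| = sqrt(6^2 + 9^2) = sqrt(117)
Step 3: |z1*z2| = |z1|*|z2| = sqrt(125) * sqrt(117) = sqrt(125 * 117) = sqrt(14625)
Step 4: = 120.9339

120.9339


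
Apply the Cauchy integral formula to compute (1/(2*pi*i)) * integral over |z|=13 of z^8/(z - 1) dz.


Step 1: f(z) = z^8, a = 1 is inside |z| = 13
Step 2: By Cauchy integral formula: (1/(2pi*i)) * integral = f(a)
Step 3: f(1) = 1^8 = 1

1


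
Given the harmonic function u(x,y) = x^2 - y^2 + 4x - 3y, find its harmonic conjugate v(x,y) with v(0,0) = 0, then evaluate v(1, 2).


Step 1: v_x = -u_y = 2y + 3
Step 2: v_y = u_x = 2x + 4
Step 3: v = 2xy + 3x + 4y + C
Step 4: v(0,0) = 0 => C = 0
Step 5: v(1, 2) = 15

15


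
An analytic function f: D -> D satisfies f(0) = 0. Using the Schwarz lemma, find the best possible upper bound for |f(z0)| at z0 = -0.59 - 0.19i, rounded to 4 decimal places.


Step 1: Schwarz lemma: if f: D -> D is analytic with f(0) = 0, then |f(z)| <= |z| for all z in D, and this is sharp (f(z) = z).
Step 2: |z0|^2 = (-0.59)^2 + (-0.19)^2 = 0.3842
Step 3: |z0| = sqrt(0.3842) = 0.619839
Step 4: Best bound = |z0| = 0.6198

0.6198


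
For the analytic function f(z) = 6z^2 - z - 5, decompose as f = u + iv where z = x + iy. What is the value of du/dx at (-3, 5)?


Step 1: f(z) = 6(x+iy)^2 - (x+iy) - 5
Step 2: u = 6(x^2 - y^2) - x - 5
Step 3: u_x = 12x - 1
Step 4: At (-3, 5): u_x = -36 - 1 = -37

-37


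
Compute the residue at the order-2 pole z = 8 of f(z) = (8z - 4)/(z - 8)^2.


Step 1: Pole of order 2 at z = 8
Step 2: Res = lim d/dz [(z - 8)^2 * f(z)] as z -> 8
Step 3: (z - 8)^2 * f(z) = 8z - 4
Step 4: d/dz[8z - 4] = 8

8


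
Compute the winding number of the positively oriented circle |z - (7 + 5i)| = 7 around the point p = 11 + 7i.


Step 1: Center c = (7, 5), radius = 7
Step 2: |p - c|^2 = 4^2 + 2^2 = 20
Step 3: r^2 = 49
Step 4: |p-c| < r so winding number = 1

1


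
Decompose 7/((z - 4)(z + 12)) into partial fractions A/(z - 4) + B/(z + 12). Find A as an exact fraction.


Step 1: Multiply both sides by (z - 4) and set z = 4
Step 2: A = 7 / (4 + 12)
Step 3: A = 7 / 16
Step 4: A = 7/16

7/16


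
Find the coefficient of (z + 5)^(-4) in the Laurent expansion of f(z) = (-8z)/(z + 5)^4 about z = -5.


Step 1: Write the numerator in powers of (z + 5): -8z = -8(z + 5) + (-8*(-5) + 0) = -8(z + 5) + 40
Step 2: Divide by (z + 5)^4: f(z) = 40(z + 5)^(-4) - 8(z + 5)^(-3)
Step 3: This finite sum is the Laurent series of f about z = -5.
Step 4: Coefficient of (z + 5)^(-4) = -8*(-5) + 0 = 40

40


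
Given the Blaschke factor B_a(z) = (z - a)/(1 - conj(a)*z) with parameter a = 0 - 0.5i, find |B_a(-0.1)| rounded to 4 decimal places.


Step 1: Numerator z0 - a = -0.1 - (0 - 0.5i) = -0.1 + 0.5i
Step 2: Denominator 1 - conj(a)*z0 = 1 - (0 + 0.5i)*(-0.1) = 1 + 0.05i
Step 3: |z0 - a|^2 = (-0.1)^2 + 0.5^2 = 0.26; |1 - conj(a)*z0|^2 = 1^2 + 0.05^2 = 1.0025
Step 4: |B_a(-0.1)| = sqrt(0.26 / 1.0025) = sqrt(0.259352)
Step 5: = 0.5093

0.5093


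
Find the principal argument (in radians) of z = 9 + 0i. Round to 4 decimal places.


Step 1: z = 9 + 0i
Step 2: arg(z) = atan2(0, 9)
Step 3: arg(z) = 0.0

0.0


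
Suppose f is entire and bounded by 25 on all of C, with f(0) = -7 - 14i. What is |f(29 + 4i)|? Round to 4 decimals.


Step 1: By Liouville's theorem, a bounded entire function is constant.
Step 2: f(z) = f(0) = -7 - 14i for all z.
Step 3: |f(w)| = |-7 - 14i| = sqrt(49 + 196)
Step 4: = 15.6525

15.6525


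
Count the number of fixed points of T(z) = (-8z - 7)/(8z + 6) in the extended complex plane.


Step 1: Fixed points satisfy T(z) = z
Step 2: 8z^2 + 14z + 7 = 0
Step 3: Discriminant = 14^2 - 4*8*7 = -28
Step 4: Number of fixed points = 2

2


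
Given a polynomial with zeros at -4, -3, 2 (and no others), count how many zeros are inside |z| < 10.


Step 1: Check each root:
  z = -4: |-4| = 4 < 10
  z = -3: |-3| = 3 < 10
  z = 2: |2| = 2 < 10
Step 2: Count = 3

3


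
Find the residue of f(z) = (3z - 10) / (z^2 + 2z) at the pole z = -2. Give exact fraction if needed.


Step 1: Q(z) = z^2 + 2z = (z + 2)(z)
Step 2: Q'(z) = 2z + 2
Step 3: Q'(-2) = -2, P(-2) = -16
Step 4: Res = P(-2)/Q'(-2) = -16/(-2) = 8

8


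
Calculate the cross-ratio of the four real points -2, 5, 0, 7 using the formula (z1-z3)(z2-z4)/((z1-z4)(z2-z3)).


Step 1: (z1-z3)(z2-z4) = (-2) * (-2) = 4
Step 2: (z1-z4)(z2-z3) = (-9) * 5 = -45
Step 3: Cross-ratio = -4/45 = -4/45

-4/45


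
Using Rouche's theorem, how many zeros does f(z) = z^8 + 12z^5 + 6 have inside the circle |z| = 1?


Step 1: On |z| = 1 the three terms have sizes |z^8| = 1^8 = 1, |12z^5| = 12*1^5 = 12, |6| = 6
Step 2: The dominant term is g(z) = 12z^5; let h(z) = z^8 + 6 so f = g + h
Step 3: On |z| = 1: |g| = 12 and |h| <= 1 + 6 = 7
Step 4: Since 12 > 7, |h| < |g| on |z| = 1, so by Rouche f has the same number of zeros as g inside |z| < 1
Step 5: g(z) = 12z^5 has 5 zeros (at the origin, multiplicity 5) inside |z| < 1. Answer = 5

5


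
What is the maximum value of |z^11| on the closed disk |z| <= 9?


Step 1: On |z| = 9, |f(z)| = |z|^11 = 9^11
Step 2: By maximum modulus principle, maximum is on boundary.
Step 3: Maximum = 31381059609 = 31381059609

31381059609


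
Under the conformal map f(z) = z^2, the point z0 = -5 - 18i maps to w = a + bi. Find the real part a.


Step 1: z0 = -5 - 18i
Step 2: z0^2 = (-5)^2 - (-18)^2 + 180i
Step 3: real part = 25 - 324 = -299

-299


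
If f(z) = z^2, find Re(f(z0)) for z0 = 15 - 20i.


Step 1: z0 = 15 - 20i
Step 2: z0^2 = 15^2 - (-20)^2 - 600i
Step 3: real part = 225 - 400 = -175

-175


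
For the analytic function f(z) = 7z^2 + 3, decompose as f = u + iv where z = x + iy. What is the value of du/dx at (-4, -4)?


Step 1: f(z) = 7(x+iy)^2 + 3
Step 2: u = 7(x^2 - y^2) + 3
Step 3: u_x = 14x + 0
Step 4: At (-4, -4): u_x = -56 + 0 = -56

-56


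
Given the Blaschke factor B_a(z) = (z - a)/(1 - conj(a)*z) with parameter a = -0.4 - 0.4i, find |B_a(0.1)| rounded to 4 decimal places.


Step 1: Numerator z0 - a = 0.1 - (-0.4 - 0.4i) = 0.5 + 0.4i
Step 2: Denominator 1 - conj(a)*z0 = 1 - (-0.4 + 0.4i)*0.1 = 1.04 - 0.04i
Step 3: |z0 - a|^2 = 0.5^2 + 0.4^2 = 0.41; |1 - conj(a)*z0|^2 = 1.04^2 + (-0.04)^2 = 1.0832
Step 4: |B_a(0.1)| = sqrt(0.41 / 1.0832) = sqrt(0.378508)
Step 5: = 0.6152

0.6152


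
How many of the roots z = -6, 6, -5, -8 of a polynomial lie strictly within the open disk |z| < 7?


Step 1: Check each root:
  z = -6: |-6| = 6 < 7
  z = 6: |6| = 6 < 7
  z = -5: |-5| = 5 < 7
  z = -8: |-8| = 8 >= 7
Step 2: Count = 3

3


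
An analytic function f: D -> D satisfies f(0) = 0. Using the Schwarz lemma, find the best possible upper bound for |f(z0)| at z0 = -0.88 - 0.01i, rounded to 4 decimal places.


Step 1: Schwarz lemma: if f: D -> D is analytic with f(0) = 0, then |f(z)| <= |z| for all z in D, and this is sharp (f(z) = z).
Step 2: |z0|^2 = (-0.88)^2 + (-0.01)^2 = 0.7745
Step 3: |z0| = sqrt(0.7745) = 0.880057
Step 4: Best bound = |z0| = 0.8801

0.8801


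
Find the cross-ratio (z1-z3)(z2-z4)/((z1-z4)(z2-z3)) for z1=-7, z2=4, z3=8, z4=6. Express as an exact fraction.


Step 1: (z1-z3)(z2-z4) = (-15) * (-2) = 30
Step 2: (z1-z4)(z2-z3) = (-13) * (-4) = 52
Step 3: Cross-ratio = 30/52 = 15/26

15/26


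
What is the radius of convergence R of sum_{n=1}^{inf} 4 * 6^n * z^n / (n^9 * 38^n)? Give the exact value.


Step 1: General term a_n = 4 * 6^n / (n^9 * 38^n)
Step 2: By the root test, |a_n|^(1/n) = 4^(1/n) * 6 / (n^(9/n) * 38) -> 6/38 as n -> infinity (since 4^(1/n) -> 1 and n^(9/n) -> 1)
Step 3: R = 1/lim|a_n|^(1/n) = 38/6 = 19/3

19/3


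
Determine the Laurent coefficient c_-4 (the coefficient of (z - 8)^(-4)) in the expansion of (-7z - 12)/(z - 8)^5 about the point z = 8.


Step 1: Write the numerator in powers of (z - 8): -7z - 12 = -7(z - 8) + (-7*8 - 12) = -7(z - 8) - 68
Step 2: Divide by (z - 8)^5: f(z) = -68(z - 8)^(-5) - 7(z - 8)^(-4)
Step 3: This finite sum is the Laurent series of f about z = 8.
Step 4: Coefficient of (z - 8)^(-4) = coefficient of (z - 8) in the re-centred numerator = -7

-7


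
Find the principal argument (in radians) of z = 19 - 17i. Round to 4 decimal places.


Step 1: z = 19 - 17i
Step 2: arg(z) = atan2(-17, 19)
Step 3: arg(z) = -0.7299

-0.7299


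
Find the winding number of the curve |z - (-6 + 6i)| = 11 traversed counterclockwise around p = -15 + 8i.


Step 1: Center c = (-6, 6), radius = 11
Step 2: |p - c|^2 = (-9)^2 + 2^2 = 85
Step 3: r^2 = 121
Step 4: |p-c| < r so winding number = 1

1


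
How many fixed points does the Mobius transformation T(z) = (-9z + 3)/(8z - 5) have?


Step 1: Fixed points satisfy T(z) = z
Step 2: 8z^2 + 4z - 3 = 0
Step 3: Discriminant = 4^2 - 4*8*(-3) = 112
Step 4: Number of fixed points = 2

2


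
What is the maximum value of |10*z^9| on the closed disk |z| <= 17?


Step 1: On |z| = 17, |f(z)| = 10 * |z|^9 = 10 * 17^9
Step 2: By maximum modulus principle, maximum is on boundary.
Step 3: Maximum = 10 * 118587876497 = 1185878764970

1185878764970


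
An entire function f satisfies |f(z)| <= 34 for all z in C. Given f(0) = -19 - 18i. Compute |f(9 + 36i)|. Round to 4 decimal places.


Step 1: By Liouville's theorem, a bounded entire function is constant.
Step 2: f(z) = f(0) = -19 - 18i for all z.
Step 3: |f(w)| = |-19 - 18i| = sqrt(361 + 324)
Step 4: = 26.1725

26.1725


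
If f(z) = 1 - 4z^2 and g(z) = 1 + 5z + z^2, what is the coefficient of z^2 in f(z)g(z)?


Step 1: z^2 term in f*g comes from: (1)*(z^2) + (0)*(5z) + (-4z^2)*(1)
Step 2: = 1 + 0 - 4
Step 3: = -3

-3


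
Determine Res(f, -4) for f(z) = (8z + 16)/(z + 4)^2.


Step 1: Pole of order 2 at z = -4
Step 2: Res = lim d/dz [(z + 4)^2 * f(z)] as z -> -4
Step 3: (z + 4)^2 * f(z) = 8z + 16
Step 4: d/dz[8z + 16] = 8

8


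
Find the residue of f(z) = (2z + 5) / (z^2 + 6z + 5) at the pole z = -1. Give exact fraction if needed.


Step 1: Q(z) = z^2 + 6z + 5 = (z + 1)(z + 5)
Step 2: Q'(z) = 2z + 6
Step 3: Q'(-1) = 4, P(-1) = 3
Step 4: Res = P(-1)/Q'(-1) = 3/4 = 3/4

3/4


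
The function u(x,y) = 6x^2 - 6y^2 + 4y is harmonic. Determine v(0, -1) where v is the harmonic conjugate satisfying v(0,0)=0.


Step 1: v_x = -u_y = 12y - 4
Step 2: v_y = u_x = 12x + 0
Step 3: v = 12xy - 4x + C
Step 4: v(0,0) = 0 => C = 0
Step 5: v(0, -1) = 0

0


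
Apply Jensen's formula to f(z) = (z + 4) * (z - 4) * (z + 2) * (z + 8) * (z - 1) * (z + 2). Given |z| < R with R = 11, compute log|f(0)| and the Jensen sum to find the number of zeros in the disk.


Jensen's formula: (1/2pi)*integral log|f(Re^it)|dt = log|f(0)| + sum_{|a_k|<R} log(R/|a_k|)
Step 1: f(0) = 4 * (-4) * 2 * 8 * (-1) * 2 = 512
Step 2: log|f(0)| = log|-4| + log|4| + log|-2| + log|-8| + log|1| + log|-2| = 6.2383
Step 3: Zeros inside |z| < 11: -4, 4, -2, -8, 1, -2
Step 4: Jensen sum = log(11/4) + log(11/4) + log(11/2) + log(11/8) + log(11/1) + log(11/2) = 8.149
Step 5: n(R) = number of terms in the Jensen sum = count of zeros inside |z| < 11 = 6

6


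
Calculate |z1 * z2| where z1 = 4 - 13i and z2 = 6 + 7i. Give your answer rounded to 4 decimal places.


Step 1: |z1| = sqrt(4^2 + (-13)^2) = sqrt(185)
Step 2: |z2| = sqrt(6^2 + 7^2) = sqrt(85)
Step 3: |z1*z2| = |z1|*|z2| = sqrt(185) * sqrt(85) = sqrt(185 * 85) = sqrt(15725)
Step 4: = 125.3994

125.3994


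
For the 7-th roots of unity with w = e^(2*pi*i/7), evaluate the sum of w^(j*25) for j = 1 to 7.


Step 1: The sum sum_{j=1}^{n} w^(k*j) equals n if n | k, else 0.
Step 2: Here n = 7, k = 25
Step 3: Does n divide k? 7 | 25 -> False
Step 4: Sum = 0

0


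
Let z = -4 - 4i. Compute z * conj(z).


Step 1: conj(z) = -4 + 4i
Step 2: z * conj(z) = (-4)^2 + (-4)^2
Step 3: = 16 + 16 = 32

32


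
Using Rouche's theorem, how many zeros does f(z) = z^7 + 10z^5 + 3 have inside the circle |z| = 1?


Step 1: On |z| = 1 the three terms have sizes |z^7| = 1^7 = 1, |10z^5| = 10*1^5 = 10, |3| = 3
Step 2: The dominant term is g(z) = 10z^5; let h(z) = z^7 + 3 so f = g + h
Step 3: On |z| = 1: |g| = 10 and |h| <= 1 + 3 = 4
Step 4: Since 10 > 4, |h| < |g| on |z| = 1, so by Rouche f has the same number of zeros as g inside |z| < 1
Step 5: g(z) = 10z^5 has 5 zeros (at the origin, multiplicity 5) inside |z| < 1. Answer = 5

5


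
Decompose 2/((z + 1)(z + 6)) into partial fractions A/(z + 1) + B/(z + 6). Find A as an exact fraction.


Step 1: Multiply both sides by (z + 1) and set z = -1
Step 2: A = 2 / (-1 + 6)
Step 3: A = 2 / 5
Step 4: A = 2/5

2/5


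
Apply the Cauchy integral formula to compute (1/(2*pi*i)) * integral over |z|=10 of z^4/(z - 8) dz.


Step 1: f(z) = z^4, a = 8 is inside |z| = 10
Step 2: By Cauchy integral formula: (1/(2pi*i)) * integral = f(a)
Step 3: f(8) = 8^4 = 4096

4096


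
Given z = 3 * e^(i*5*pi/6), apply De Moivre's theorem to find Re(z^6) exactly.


Step 1: By De Moivre's theorem, z^6 = 3^6 * e^(i*6*5*pi/6) = 729 * (cos(5*pi) + i*sin(5*pi))
Step 2: |z|^6 = 3^6 = 729
Step 3: Reduce the angle mod 2*pi: 5*pi - 4*pi = pi
Step 4: cos(pi) = -1
Step 5: Re(z^6) = 729 * (-1) = -729

-729


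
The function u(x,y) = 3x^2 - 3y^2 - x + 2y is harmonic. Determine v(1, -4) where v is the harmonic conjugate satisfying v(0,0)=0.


Step 1: v_x = -u_y = 6y - 2
Step 2: v_y = u_x = 6x - 1
Step 3: v = 6xy - 2x - y + C
Step 4: v(0,0) = 0 => C = 0
Step 5: v(1, -4) = -22

-22


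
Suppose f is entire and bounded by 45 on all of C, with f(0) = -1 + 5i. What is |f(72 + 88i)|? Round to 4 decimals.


Step 1: By Liouville's theorem, a bounded entire function is constant.
Step 2: f(z) = f(0) = -1 + 5i for all z.
Step 3: |f(w)| = |-1 + 5i| = sqrt(1 + 25)
Step 4: = 5.099

5.099


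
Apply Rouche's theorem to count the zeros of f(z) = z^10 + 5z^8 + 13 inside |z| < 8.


Step 1: On |z| = 8 the three terms have sizes |z^10| = 8^10 = 1073741824, |5z^8| = 5*8^8 = 83886080, |13| = 13
Step 2: The dominant term is g(z) = z^10; let h(z) = 5z^8 + 13 so f = g + h
Step 3: On |z| = 8: |g| = 1073741824 and |h| <= 83886080 + 13 = 83886093
Step 4: Since 1073741824 > 83886093, |h| < |g| on |z| = 8, so by Rouche f has the same number of zeros as g inside |z| < 8
Step 5: g(z) = z^10 has 10 zeros (all at the origin) inside |z| < 8. Answer = 10

10


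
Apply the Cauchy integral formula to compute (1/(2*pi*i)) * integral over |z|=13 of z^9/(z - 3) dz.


Step 1: f(z) = z^9, a = 3 is inside |z| = 13
Step 2: By Cauchy integral formula: (1/(2pi*i)) * integral = f(a)
Step 3: f(3) = 3^9 = 19683

19683


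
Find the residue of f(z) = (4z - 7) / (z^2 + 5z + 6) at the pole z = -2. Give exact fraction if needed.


Step 1: Q(z) = z^2 + 5z + 6 = (z + 2)(z + 3)
Step 2: Q'(z) = 2z + 5
Step 3: Q'(-2) = 1, P(-2) = -15
Step 4: Res = P(-2)/Q'(-2) = -15/1 = -15

-15


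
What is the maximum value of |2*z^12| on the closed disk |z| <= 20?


Step 1: On |z| = 20, |f(z)| = 2 * |z|^12 = 2 * 20^12
Step 2: By maximum modulus principle, maximum is on boundary.
Step 3: Maximum = 2 * 4096000000000000 = 8192000000000000

8192000000000000


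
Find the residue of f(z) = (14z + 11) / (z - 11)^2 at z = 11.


Step 1: Pole of order 2 at z = 11
Step 2: Res = lim d/dz [(z - 11)^2 * f(z)] as z -> 11
Step 3: (z - 11)^2 * f(z) = 14z + 11
Step 4: d/dz[14z + 11] = 14

14


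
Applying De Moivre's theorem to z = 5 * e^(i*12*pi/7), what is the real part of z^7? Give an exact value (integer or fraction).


Step 1: By De Moivre's theorem, z^7 = 5^7 * e^(i*7*12*pi/7) = 78125 * (cos(12*pi) + i*sin(12*pi))
Step 2: |z|^7 = 5^7 = 78125
Step 3: Reduce the angle mod 2*pi: 12*pi - 12*pi = 0
Step 4: cos(0) = 1
Step 5: Re(z^7) = 78125 * 1 = 78125

78125


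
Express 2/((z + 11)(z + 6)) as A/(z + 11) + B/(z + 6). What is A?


Step 1: Multiply both sides by (z + 11) and set z = -11
Step 2: A = 2 / (-11 + 6)
Step 3: A = 2 / (-5)
Step 4: A = -2/5

-2/5


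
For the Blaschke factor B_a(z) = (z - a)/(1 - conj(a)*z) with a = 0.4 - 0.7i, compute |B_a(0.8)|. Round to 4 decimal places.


Step 1: Numerator z0 - a = 0.8 - (0.4 - 0.7i) = 0.4 + 0.7i
Step 2: Denominator 1 - conj(a)*z0 = 1 - (0.4 + 0.7i)*0.8 = 0.68 - 0.56i
Step 3: |z0 - a|^2 = 0.4^2 + 0.7^2 = 0.65; |1 - conj(a)*z0|^2 = 0.68^2 + (-0.56)^2 = 0.776
Step 4: |B_a(0.8)| = sqrt(0.65 / 0.776) = sqrt(0.837629)
Step 5: = 0.9152

0.9152


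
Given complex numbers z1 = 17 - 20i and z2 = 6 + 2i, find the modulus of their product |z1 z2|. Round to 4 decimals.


Step 1: |z1| = sqrt(17^2 + (-20)^2) = sqrt(689)
Step 2: |z2| = sqrt(6^2 + 2^2) = sqrt(40)
Step 3: |z1*z2| = |z1|*|z2| = sqrt(689) * sqrt(40) = sqrt(689 * 40) = sqrt(27560)
Step 4: = 166.012

166.012


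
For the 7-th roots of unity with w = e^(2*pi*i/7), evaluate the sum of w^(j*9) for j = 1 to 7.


Step 1: The sum sum_{j=1}^{n} w^(k*j) equals n if n | k, else 0.
Step 2: Here n = 7, k = 9
Step 3: Does n divide k? 7 | 9 -> False
Step 4: Sum = 0

0


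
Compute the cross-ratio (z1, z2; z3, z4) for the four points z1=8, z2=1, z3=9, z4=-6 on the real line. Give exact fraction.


Step 1: (z1-z3)(z2-z4) = (-1) * 7 = -7
Step 2: (z1-z4)(z2-z3) = 14 * (-8) = -112
Step 3: Cross-ratio = 7/112 = 1/16

1/16


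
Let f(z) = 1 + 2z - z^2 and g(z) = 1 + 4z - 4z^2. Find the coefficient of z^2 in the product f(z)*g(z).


Step 1: z^2 term in f*g comes from: (1)*(-4z^2) + (2z)*(4z) + (-z^2)*(1)
Step 2: = -4 + 8 - 1
Step 3: = 3

3


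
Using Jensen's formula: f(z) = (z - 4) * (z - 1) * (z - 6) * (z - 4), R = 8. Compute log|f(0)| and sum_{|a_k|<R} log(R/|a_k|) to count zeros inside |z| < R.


Jensen's formula: (1/2pi)*integral log|f(Re^it)|dt = log|f(0)| + sum_{|a_k|<R} log(R/|a_k|)
Step 1: f(0) = (-4) * (-1) * (-6) * (-4) = 96
Step 2: log|f(0)| = log|4| + log|1| + log|6| + log|4| = 4.5643
Step 3: Zeros inside |z| < 8: 4, 1, 6, 4
Step 4: Jensen sum = log(8/4) + log(8/1) + log(8/6) + log(8/4) = 3.7534
Step 5: n(R) = number of terms in the Jensen sum = count of zeros inside |z| < 8 = 4

4


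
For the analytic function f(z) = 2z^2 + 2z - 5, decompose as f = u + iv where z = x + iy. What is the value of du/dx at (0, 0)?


Step 1: f(z) = 2(x+iy)^2 + 2(x+iy) - 5
Step 2: u = 2(x^2 - y^2) + 2x - 5
Step 3: u_x = 4x + 2
Step 4: At (0, 0): u_x = 0 + 2 = 2

2


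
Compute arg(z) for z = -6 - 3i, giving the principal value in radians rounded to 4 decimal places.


Step 1: z = -6 - 3i
Step 2: arg(z) = atan2(-3, -6)
Step 3: arg(z) = -2.6779

-2.6779


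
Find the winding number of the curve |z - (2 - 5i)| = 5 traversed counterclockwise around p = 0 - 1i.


Step 1: Center c = (2, -5), radius = 5
Step 2: |p - c|^2 = (-2)^2 + 4^2 = 20
Step 3: r^2 = 25
Step 4: |p-c| < r so winding number = 1

1


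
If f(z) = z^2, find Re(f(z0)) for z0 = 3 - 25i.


Step 1: z0 = 3 - 25i
Step 2: z0^2 = 3^2 - (-25)^2 - 150i
Step 3: real part = 9 - 625 = -616

-616


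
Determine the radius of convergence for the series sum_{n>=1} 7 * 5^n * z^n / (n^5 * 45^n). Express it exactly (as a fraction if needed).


Step 1: General term a_n = 7 * 5^n / (n^5 * 45^n)
Step 2: By the root test, |a_n|^(1/n) = 7^(1/n) * 5 / (n^(5/n) * 45) -> 5/45 as n -> infinity (since 7^(1/n) -> 1 and n^(5/n) -> 1)
Step 3: R = 1/lim|a_n|^(1/n) = 45/5 = 9

9


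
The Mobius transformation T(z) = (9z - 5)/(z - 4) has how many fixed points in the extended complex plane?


Step 1: Fixed points satisfy T(z) = z
Step 2: z^2 - 13z + 5 = 0
Step 3: Discriminant = (-13)^2 - 4*1*5 = 149
Step 4: Number of fixed points = 2

2


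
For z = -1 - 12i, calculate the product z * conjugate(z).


Step 1: conj(z) = -1 + 12i
Step 2: z * conj(z) = (-1)^2 + (-12)^2
Step 3: = 1 + 144 = 145

145


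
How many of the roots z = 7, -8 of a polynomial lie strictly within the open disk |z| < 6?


Step 1: Check each root:
  z = 7: |7| = 7 >= 6
  z = -8: |-8| = 8 >= 6
Step 2: Count = 0

0


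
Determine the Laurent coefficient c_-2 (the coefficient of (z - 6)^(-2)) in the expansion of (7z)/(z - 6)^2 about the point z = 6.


Step 1: Write the numerator in powers of (z - 6): 7z = 7(z - 6) + (7*6 + 0) = 7(z - 6) + 42
Step 2: Divide by (z - 6)^2: f(z) = 42(z - 6)^(-2) + 7(z - 6)^(-1)
Step 3: This finite sum is the Laurent series of f about z = 6.
Step 4: Coefficient of (z - 6)^(-2) = 7*6 + 0 = 42

42


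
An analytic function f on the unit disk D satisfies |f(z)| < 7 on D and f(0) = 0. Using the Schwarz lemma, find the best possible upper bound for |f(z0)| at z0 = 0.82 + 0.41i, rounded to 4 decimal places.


Step 1: g = f/7 maps D -> D with g(0) = 0, so by the Schwarz lemma |g(z)| <= |z|, i.e. |f(z)| <= 7|z|; this is sharp (f(z) = 7z).
Step 2: |z0|^2 = 0.82^2 + 0.41^2 = 0.8405
Step 3: |z0| = sqrt(0.8405) = 0.916788
Step 4: Best bound = 7 * |z0| = 7 * 0.916788 = 6.4175

6.4175


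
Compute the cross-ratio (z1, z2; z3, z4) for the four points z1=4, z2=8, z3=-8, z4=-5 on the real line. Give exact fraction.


Step 1: (z1-z3)(z2-z4) = 12 * 13 = 156
Step 2: (z1-z4)(z2-z3) = 9 * 16 = 144
Step 3: Cross-ratio = 156/144 = 13/12

13/12


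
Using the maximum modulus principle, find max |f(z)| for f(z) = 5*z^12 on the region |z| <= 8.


Step 1: On |z| = 8, |f(z)| = 5 * |z|^12 = 5 * 8^12
Step 2: By maximum modulus principle, maximum is on boundary.
Step 3: Maximum = 5 * 68719476736 = 343597383680

343597383680


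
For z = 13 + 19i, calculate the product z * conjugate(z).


Step 1: conj(z) = 13 - 19i
Step 2: z * conj(z) = 13^2 + 19^2
Step 3: = 169 + 361 = 530

530


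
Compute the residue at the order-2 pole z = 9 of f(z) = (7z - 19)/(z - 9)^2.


Step 1: Pole of order 2 at z = 9
Step 2: Res = lim d/dz [(z - 9)^2 * f(z)] as z -> 9
Step 3: (z - 9)^2 * f(z) = 7z - 19
Step 4: d/dz[7z - 19] = 7

7


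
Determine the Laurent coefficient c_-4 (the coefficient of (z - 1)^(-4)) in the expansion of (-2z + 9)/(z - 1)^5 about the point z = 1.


Step 1: Write the numerator in powers of (z - 1): -2z + 9 = -2(z - 1) + (-2*1 + 9) = -2(z - 1) + 7
Step 2: Divide by (z - 1)^5: f(z) = 7(z - 1)^(-5) - 2(z - 1)^(-4)
Step 3: This finite sum is the Laurent series of f about z = 1.
Step 4: Coefficient of (z - 1)^(-4) = coefficient of (z - 1) in the re-centred numerator = -2

-2


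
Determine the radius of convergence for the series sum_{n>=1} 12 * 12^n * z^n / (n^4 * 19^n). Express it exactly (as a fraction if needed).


Step 1: General term a_n = 12 * 12^n / (n^4 * 19^n)
Step 2: By the root test, |a_n|^(1/n) = 12^(1/n) * 12 / (n^(4/n) * 19) -> 12/19 as n -> infinity (since 12^(1/n) -> 1 and n^(4/n) -> 1)
Step 3: R = 1/lim|a_n|^(1/n) = 19/12

19/12


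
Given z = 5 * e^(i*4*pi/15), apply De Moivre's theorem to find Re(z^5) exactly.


Step 1: By De Moivre's theorem, z^5 = 5^5 * e^(i*5*4*pi/15) = 3125 * (cos(4*pi/3) + i*sin(4*pi/3))
Step 2: |z|^5 = 5^5 = 3125
Step 3: The angle 4*pi/3 already lies in [0, 2*pi)
Step 4: cos(4*pi/3) = -1/2
Step 5: Re(z^5) = 3125 * (-1/2) = -3125/2

-3125/2


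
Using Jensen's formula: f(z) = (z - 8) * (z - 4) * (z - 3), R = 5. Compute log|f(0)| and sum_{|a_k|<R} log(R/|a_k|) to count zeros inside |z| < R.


Jensen's formula: (1/2pi)*integral log|f(Re^it)|dt = log|f(0)| + sum_{|a_k|<R} log(R/|a_k|)
Step 1: f(0) = (-8) * (-4) * (-3) = -96
Step 2: log|f(0)| = log|8| + log|4| + log|3| = 4.5643
Step 3: Zeros inside |z| < 5: 4, 3
Step 4: Jensen sum = log(5/4) + log(5/3) = 0.734
Step 5: n(R) = number of terms in the Jensen sum = count of zeros inside |z| < 5 = 2

2


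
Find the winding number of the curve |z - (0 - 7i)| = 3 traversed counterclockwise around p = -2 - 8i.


Step 1: Center c = (0, -7), radius = 3
Step 2: |p - c|^2 = (-2)^2 + (-1)^2 = 5
Step 3: r^2 = 9
Step 4: |p-c| < r so winding number = 1

1


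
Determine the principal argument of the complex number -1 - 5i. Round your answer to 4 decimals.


Step 1: z = -1 - 5i
Step 2: arg(z) = atan2(-5, -1)
Step 3: arg(z) = -1.7682

-1.7682


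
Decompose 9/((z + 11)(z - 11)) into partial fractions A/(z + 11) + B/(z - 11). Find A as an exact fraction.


Step 1: Multiply both sides by (z + 11) and set z = -11
Step 2: A = 9 / (-11 - 11)
Step 3: A = 9 / (-22)
Step 4: A = -9/22

-9/22


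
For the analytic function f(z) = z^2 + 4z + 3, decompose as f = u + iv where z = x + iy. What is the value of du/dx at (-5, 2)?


Step 1: f(z) = (x+iy)^2 + 4(x+iy) + 3
Step 2: u = (x^2 - y^2) + 4x + 3
Step 3: u_x = 2x + 4
Step 4: At (-5, 2): u_x = -10 + 4 = -6

-6


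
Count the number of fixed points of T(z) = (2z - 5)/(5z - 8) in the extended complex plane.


Step 1: Fixed points satisfy T(z) = z
Step 2: 5z^2 - 10z + 5 = 0
Step 3: Discriminant = (-10)^2 - 4*5*5 = 0
Step 4: Number of fixed points = 1

1


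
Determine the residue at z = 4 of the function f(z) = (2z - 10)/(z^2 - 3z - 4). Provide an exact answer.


Step 1: Q(z) = z^2 - 3z - 4 = (z - 4)(z + 1)
Step 2: Q'(z) = 2z - 3
Step 3: Q'(4) = 5, P(4) = -2
Step 4: Res = P(4)/Q'(4) = -2/5 = -2/5

-2/5
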